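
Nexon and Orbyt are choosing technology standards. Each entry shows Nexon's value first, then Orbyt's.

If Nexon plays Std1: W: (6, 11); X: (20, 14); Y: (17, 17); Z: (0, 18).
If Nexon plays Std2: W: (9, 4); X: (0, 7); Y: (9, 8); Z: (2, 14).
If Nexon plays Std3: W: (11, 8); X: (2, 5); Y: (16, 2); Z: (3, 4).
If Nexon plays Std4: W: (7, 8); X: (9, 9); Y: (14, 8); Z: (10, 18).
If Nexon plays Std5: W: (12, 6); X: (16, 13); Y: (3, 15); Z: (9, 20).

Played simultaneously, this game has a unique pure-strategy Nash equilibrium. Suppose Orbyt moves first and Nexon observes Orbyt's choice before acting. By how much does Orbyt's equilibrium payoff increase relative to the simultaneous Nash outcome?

Nexon best-responds to each possible Orbyt move:
- W → Nexon plays Std5 (best of 6, 9, 11, 7, 12); Orbyt gets 6.
- X → Nexon plays Std1 (best of 20, 0, 2, 9, 16); Orbyt gets 14.
- Y → Nexon plays Std1 (best of 17, 9, 16, 14, 3); Orbyt gets 17.
- Z → Nexon plays Std4 (best of 0, 2, 3, 10, 9); Orbyt gets 18.
Maximizing over 6, 14, 17, 18, Orbyt chooses Z. Subgame-perfect outcome: (Std4, Z) with payoffs (10, 18).
Now find the simultaneous Nash equilibrium.
Nexon's best replies: W→Std5; X→Std1; Y→Std1; Z→Std4.
Orbyt's best replies: Std1→Z; Std2→Z; Std3→W; Std4→Z; Std5→Z.
Only (Std4, Z) has each player best-responding; Nash payoffs (10, 18).
Orbyt's commitment gain: 18 − 18 = 0.

0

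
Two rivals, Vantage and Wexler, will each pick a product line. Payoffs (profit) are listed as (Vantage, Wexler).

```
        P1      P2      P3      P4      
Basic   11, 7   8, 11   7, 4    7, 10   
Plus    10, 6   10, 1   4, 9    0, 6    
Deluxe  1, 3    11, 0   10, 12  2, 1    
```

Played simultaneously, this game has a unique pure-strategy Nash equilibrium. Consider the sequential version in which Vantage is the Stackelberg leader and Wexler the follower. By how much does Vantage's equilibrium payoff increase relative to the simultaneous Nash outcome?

0

Work backward from Wexler's decision.
- Basic → Wexler plays P2 (best of 7, 11, 4, 10); Vantage gets 8.
- Plus → Wexler plays P3 (best of 6, 1, 9, 6); Vantage gets 4.
- Deluxe → Wexler plays P3 (best of 3, 0, 12, 1); Vantage gets 10.
Maximizing over 8, 4, 10, Vantage chooses Deluxe. Subgame-perfect outcome: (Deluxe, P3) with payoffs (10, 12).
Under simultaneous play:
Vantage's best replies: P1→Basic; P2→Deluxe; P3→Deluxe; P4→Basic.
Wexler's best replies: Basic→P2; Plus→P3; Deluxe→P3.
The unique mutual best reply is (Deluxe, P3), giving (10, 12).
Vantage's commitment gain: 10 − 10 = 0.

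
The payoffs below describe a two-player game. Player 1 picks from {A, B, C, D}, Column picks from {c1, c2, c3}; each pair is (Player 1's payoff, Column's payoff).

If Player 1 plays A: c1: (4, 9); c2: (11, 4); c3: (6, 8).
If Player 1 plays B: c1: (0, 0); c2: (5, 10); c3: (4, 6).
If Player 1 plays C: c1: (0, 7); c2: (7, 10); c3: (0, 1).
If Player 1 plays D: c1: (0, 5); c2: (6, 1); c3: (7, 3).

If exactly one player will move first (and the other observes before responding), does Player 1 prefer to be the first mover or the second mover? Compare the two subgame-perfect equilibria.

If Player 1 leads: Column's best replies are A→c1, B→c2, C→c2, D→c1; Player 1's induced payoffs 4, 5, 7, 0; outcome (C, c2), payoffs (7, 10).
If Column leads: Player 1's best replies are c1→A, c2→A, c3→D; Column's induced payoffs 9, 4, 3; outcome (A, c1), payoffs (4, 9).
Player 1 gets 7 moving first and 4 moving second, so Player 1 prefers to move first.

first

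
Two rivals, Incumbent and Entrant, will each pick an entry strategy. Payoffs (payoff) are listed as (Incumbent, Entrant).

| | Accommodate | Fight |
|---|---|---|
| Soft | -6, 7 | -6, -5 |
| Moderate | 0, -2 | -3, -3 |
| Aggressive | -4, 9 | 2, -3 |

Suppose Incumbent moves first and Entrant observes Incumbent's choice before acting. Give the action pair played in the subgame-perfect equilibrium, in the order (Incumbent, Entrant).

(Moderate, Accommodate)

Backward induction with Incumbent moving first.
- Soft: Entrant compares 7, -5 and picks Accommodate; Incumbent would get -6.
- Moderate: Entrant compares -2, -3 and picks Accommodate; Incumbent would get 0.
- Aggressive: Entrant compares 9, -3 and picks Accommodate; Incumbent would get -4.
Maximizing over -6, 0, -4, Incumbent chooses Moderate. Subgame-perfect outcome: (Moderate, Accommodate) with payoffs (0, -2).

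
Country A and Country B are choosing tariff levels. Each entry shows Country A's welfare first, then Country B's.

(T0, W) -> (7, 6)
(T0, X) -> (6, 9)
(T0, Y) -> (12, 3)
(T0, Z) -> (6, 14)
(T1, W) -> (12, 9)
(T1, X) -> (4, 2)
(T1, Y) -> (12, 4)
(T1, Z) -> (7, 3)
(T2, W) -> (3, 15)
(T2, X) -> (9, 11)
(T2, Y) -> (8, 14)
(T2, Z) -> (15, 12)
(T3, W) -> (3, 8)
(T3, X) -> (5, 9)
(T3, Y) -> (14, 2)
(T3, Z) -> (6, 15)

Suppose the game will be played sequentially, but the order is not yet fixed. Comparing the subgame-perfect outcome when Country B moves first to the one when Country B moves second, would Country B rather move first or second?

first

If Country A leads: Country B's best replies are T0→Z, T1→W, T2→W, T3→Z; Country A's induced payoffs 6, 12, 3, 6; outcome (T1, W), payoffs (12, 9).
If Country B leads: Country A's best replies are W→T1, X→T2, Y→T3, Z→T2; Country B's induced payoffs 9, 11, 2, 12; outcome (T2, Z), payoffs (15, 12).
Country B gets 12 moving first and 9 moving second, so Country B prefers to move first.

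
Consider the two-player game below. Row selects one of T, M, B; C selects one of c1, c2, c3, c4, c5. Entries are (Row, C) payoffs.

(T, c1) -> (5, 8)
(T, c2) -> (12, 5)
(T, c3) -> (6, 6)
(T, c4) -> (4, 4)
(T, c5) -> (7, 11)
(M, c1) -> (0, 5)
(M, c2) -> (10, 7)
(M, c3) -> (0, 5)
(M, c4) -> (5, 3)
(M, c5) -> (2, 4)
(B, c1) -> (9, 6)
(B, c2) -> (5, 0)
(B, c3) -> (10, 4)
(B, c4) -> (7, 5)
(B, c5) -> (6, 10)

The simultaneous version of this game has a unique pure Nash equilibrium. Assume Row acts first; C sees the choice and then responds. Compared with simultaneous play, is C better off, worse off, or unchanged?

C best-responds to each possible Row move:
- T: C compares 8, 5, 6, 4, 11 and picks c5; Row would get 7.
- M: C compares 5, 7, 5, 3, 4 and picks c2; Row would get 10.
- B: C compares 6, 0, 4, 5, 10 and picks c5; Row would get 6.
Maximizing over 7, 10, 6, Row chooses M. Subgame-perfect outcome: (M, c2) with payoffs (10, 7).
Now find the simultaneous Nash equilibrium.
Row's best replies: c1→B; c2→T; c3→B; c4→B; c5→T.
C's best replies: T→c5; M→c2; B→c5.
The unique mutual best reply is (T, c5), giving (7, 11).
C earns 7 sequentially versus 11 at the Nash outcome: worse off.

worse off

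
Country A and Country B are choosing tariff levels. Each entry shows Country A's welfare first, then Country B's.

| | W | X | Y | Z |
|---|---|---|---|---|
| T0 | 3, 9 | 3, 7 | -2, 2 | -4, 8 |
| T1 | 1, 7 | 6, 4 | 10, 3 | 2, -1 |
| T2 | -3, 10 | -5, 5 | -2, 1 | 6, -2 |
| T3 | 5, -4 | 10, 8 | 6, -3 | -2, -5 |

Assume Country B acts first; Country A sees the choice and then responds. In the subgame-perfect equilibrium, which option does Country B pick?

X

Country A best-responds to each possible Country B move:
- W → Country A plays T3 (best of 3, 1, -3, 5); Country B gets -4.
- X → Country A plays T3 (best of 3, 6, -5, 10); Country B gets 8.
- Y → Country A plays T1 (best of -2, 10, -2, 6); Country B gets 3.
- Z → Country A plays T2 (best of -4, 2, 6, -2); Country B gets -2.
Among -4, 8, 3, -2, the best is 8 at X. Subgame-perfect outcome: (T3, X) with payoffs (10, 8).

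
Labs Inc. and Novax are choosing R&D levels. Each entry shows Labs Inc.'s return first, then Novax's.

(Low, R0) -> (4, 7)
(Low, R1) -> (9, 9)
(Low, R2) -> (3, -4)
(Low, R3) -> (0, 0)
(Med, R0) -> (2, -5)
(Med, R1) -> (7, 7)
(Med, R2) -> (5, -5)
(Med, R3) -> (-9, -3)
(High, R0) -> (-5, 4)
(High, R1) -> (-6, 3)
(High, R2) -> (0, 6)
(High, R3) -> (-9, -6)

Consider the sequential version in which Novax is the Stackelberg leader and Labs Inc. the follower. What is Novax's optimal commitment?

Backward induction with Novax moving first.
- R0 → Labs Inc. plays Low (best of 4, 2, -5); Novax gets 7.
- R1 → Labs Inc. plays Low (best of 9, 7, -6); Novax gets 9.
- R2 → Labs Inc. plays Med (best of 3, 5, 0); Novax gets -5.
- R3 → Labs Inc. plays Low (best of 0, -9, -9); Novax gets 0.
Among 7, 9, -5, 0, the best is 9 at R1. Subgame-perfect outcome: (Low, R1) with payoffs (9, 9).

R1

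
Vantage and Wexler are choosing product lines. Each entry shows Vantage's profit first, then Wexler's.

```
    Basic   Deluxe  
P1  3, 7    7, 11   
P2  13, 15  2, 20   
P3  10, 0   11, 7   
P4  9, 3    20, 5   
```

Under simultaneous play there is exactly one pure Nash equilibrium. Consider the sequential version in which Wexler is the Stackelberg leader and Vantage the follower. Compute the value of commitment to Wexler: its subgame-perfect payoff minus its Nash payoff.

Vantage best-responds to each possible Wexler move:
- Basic → Vantage plays P2 (best of 3, 13, 10, 9); Wexler gets 15.
- Deluxe → Vantage plays P4 (best of 7, 2, 11, 20); Wexler gets 5.
Maximizing over 15, 5, Wexler chooses Basic. Subgame-perfect outcome: (P2, Basic) with payoffs (13, 15).
Now find the simultaneous Nash equilibrium.
Vantage's best replies: Basic→P2; Deluxe→P4.
Wexler's best replies: P1→Deluxe; P2→Deluxe; P3→Deluxe; P4→Deluxe.
Only (P4, Deluxe) has each player best-responding; Nash payoffs (20, 5).
Wexler's commitment gain: 15 − 5 = 10.

10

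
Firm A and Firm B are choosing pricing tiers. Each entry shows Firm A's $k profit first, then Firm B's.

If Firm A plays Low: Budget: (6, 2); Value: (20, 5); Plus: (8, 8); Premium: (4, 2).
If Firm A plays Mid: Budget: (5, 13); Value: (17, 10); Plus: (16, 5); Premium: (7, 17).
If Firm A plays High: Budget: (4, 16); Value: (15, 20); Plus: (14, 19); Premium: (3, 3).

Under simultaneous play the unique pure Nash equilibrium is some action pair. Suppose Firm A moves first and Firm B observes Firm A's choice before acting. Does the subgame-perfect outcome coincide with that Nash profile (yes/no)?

Firm B best-responds to each possible Firm A move:
- Low: BR = Plus, leader payoff 8.
- Mid: BR = Premium, leader payoff 7.
- High: BR = Value, leader payoff 15.
Firm A's induced payoffs are 8, 7, 15, so Firm A commits to High. Subgame-perfect outcome: (High, Value) with payoffs (15, 20).
Now find the simultaneous Nash equilibrium.
Firm A's best replies: Budget→Low; Value→Low; Plus→Mid; Premium→Mid.
Firm B's best replies: Low→Plus; Mid→Premium; High→Value.
The unique mutual best reply is (Mid, Premium), giving (7, 17).
Sequential outcome (High, Value) differs from the Nash profile (Mid, Premium).

no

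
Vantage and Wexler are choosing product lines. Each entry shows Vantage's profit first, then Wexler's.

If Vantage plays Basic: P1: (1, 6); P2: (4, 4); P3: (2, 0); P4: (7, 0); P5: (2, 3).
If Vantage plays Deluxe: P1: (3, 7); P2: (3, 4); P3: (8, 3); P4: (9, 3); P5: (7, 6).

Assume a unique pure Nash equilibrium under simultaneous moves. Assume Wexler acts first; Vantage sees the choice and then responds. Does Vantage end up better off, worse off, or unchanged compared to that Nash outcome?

unchanged

Solve by backward induction (Wexler leads).
- P1 → Vantage plays Deluxe (best of 1, 3); Wexler gets 7.
- P2 → Vantage plays Basic (best of 4, 3); Wexler gets 4.
- P3 → Vantage plays Deluxe (best of 2, 8); Wexler gets 3.
- P4 → Vantage plays Deluxe (best of 7, 9); Wexler gets 3.
- P5 → Vantage plays Deluxe (best of 2, 7); Wexler gets 6.
Maximizing over 7, 4, 3, 3, 6, Wexler chooses P1. Subgame-perfect outcome: (Deluxe, P1) with payoffs (3, 7).
Now find the simultaneous Nash equilibrium.
Vantage's best replies: P1→Deluxe; P2→Basic; P3→Deluxe; P4→Deluxe; P5→Deluxe.
Wexler's best replies: Basic→P1; Deluxe→P1.
Only (Deluxe, P1) has each player best-responding; Nash payoffs (3, 7).
Vantage earns 3 sequentially versus 3 at the Nash outcome: unchanged.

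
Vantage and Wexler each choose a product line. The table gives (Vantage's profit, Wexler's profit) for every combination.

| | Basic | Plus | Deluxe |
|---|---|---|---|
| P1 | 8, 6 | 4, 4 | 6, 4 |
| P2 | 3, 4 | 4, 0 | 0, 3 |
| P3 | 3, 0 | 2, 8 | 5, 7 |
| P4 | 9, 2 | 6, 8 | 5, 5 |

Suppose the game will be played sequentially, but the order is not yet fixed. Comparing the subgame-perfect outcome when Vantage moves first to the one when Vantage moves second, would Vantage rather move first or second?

first

If Vantage leads: Wexler's best replies are P1→Basic, P2→Basic, P3→Plus, P4→Plus; Vantage's induced payoffs 8, 3, 2, 6; outcome (P1, Basic), payoffs (8, 6).
If Wexler leads: Vantage's best replies are Basic→P4, Plus→P4, Deluxe→P1; Wexler's induced payoffs 2, 8, 4; outcome (P4, Plus), payoffs (6, 8).
Vantage gets 8 moving first and 6 moving second, so Vantage prefers to move first.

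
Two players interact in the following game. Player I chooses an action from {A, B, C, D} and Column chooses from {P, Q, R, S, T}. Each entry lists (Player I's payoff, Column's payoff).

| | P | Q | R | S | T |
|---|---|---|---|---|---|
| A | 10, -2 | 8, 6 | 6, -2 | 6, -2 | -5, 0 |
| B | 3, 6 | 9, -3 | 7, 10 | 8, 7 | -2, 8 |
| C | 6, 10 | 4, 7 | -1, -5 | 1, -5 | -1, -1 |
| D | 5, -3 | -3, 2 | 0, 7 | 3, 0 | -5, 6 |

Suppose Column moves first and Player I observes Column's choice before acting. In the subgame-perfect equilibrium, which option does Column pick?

R

Work backward from Player I's decision.
- P: BR = A, leader payoff -2.
- Q: BR = B, leader payoff -3.
- R: BR = B, leader payoff 10.
- S: BR = B, leader payoff 7.
- T: BR = C, leader payoff -1.
Maximizing over -2, -3, 10, 7, -1, Column chooses R. Subgame-perfect outcome: (B, R) with payoffs (7, 10).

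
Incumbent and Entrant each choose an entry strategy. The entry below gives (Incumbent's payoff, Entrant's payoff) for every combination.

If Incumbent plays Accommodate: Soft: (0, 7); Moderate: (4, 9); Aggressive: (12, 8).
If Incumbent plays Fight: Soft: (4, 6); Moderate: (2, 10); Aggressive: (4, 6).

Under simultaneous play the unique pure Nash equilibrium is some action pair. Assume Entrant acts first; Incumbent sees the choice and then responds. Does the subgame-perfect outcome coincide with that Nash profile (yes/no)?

yes

Solve by backward induction (Entrant leads).
- Soft: Incumbent compares 0, 4 and picks Fight; Entrant would get 6.
- Moderate: Incumbent compares 4, 2 and picks Accommodate; Entrant would get 9.
- Aggressive: Incumbent compares 12, 4 and picks Accommodate; Entrant would get 8.
Among 6, 9, 8, the best is 9 at Moderate. Subgame-perfect outcome: (Accommodate, Moderate) with payoffs (4, 9).
Under simultaneous play:
Incumbent's best replies: Soft→Fight; Moderate→Accommodate; Aggressive→Accommodate.
Entrant's best replies: Accommodate→Moderate; Fight→Moderate.
Only (Accommodate, Moderate) has each player best-responding; Nash payoffs (4, 9).
Sequential outcome (Accommodate, Moderate) coincides with the Nash profile (Accommodate, Moderate).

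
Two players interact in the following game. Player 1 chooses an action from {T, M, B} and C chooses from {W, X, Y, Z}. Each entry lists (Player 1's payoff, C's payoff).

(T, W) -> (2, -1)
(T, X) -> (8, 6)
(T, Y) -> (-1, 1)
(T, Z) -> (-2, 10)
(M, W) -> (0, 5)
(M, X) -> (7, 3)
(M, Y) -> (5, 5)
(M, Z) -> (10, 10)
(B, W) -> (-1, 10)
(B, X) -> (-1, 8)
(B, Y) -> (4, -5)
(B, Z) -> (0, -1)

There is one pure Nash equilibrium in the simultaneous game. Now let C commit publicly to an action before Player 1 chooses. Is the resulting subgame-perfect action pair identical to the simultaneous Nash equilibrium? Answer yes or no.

yes

Solve by backward induction (C leads).
- W: BR = T, leader payoff -1.
- X: BR = T, leader payoff 6.
- Y: BR = M, leader payoff 5.
- Z: BR = M, leader payoff 10.
Among -1, 6, 5, 10, the best is 10 at Z. Subgame-perfect outcome: (M, Z) with payoffs (10, 10).
For the simultaneous game, intersect best replies.
Player 1's best replies: W→T; X→T; Y→M; Z→M.
C's best replies: T→Z; M→Z; B→W.
The unique mutual best reply is (M, Z), giving (10, 10).
Sequential outcome (M, Z) coincides with the Nash profile (M, Z).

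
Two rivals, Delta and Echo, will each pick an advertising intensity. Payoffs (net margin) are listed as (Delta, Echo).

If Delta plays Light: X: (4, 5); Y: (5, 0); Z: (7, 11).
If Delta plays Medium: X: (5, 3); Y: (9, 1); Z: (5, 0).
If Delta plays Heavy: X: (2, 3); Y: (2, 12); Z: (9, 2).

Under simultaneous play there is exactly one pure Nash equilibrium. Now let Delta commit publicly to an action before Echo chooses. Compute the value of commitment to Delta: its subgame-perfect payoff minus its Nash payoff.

2

Work backward from Echo's decision.
- Light → Echo plays Z (best of 5, 0, 11); Delta gets 7.
- Medium → Echo plays X (best of 3, 1, 0); Delta gets 5.
- Heavy → Echo plays Y (best of 3, 12, 2); Delta gets 2.
Among 7, 5, 2, the best is 7 at Light. Subgame-perfect outcome: (Light, Z) with payoffs (7, 11).
Under simultaneous play:
Delta's best replies: X→Medium; Y→Medium; Z→Heavy.
Echo's best replies: Light→Z; Medium→X; Heavy→Y.
The unique mutual best reply is (Medium, X), giving (5, 3).
Delta's commitment gain: 7 − 5 = 2.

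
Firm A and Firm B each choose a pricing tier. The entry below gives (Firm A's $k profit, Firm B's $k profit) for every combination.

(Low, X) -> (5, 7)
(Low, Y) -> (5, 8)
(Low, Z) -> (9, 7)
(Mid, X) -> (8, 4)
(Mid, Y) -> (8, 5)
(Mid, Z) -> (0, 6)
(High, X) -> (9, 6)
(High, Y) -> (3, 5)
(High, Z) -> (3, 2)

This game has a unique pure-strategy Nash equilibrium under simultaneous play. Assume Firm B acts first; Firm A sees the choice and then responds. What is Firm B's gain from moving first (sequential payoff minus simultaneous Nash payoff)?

1

Work backward from Firm A's decision.
- X: Firm A compares 5, 8, 9 and picks High; Firm B would get 6.
- Y: Firm A compares 5, 8, 3 and picks Mid; Firm B would get 5.
- Z: Firm A compares 9, 0, 3 and picks Low; Firm B would get 7.
Firm B's induced payoffs are 6, 5, 7, so Firm B commits to Z. Subgame-perfect outcome: (Low, Z) with payoffs (9, 7).
Under simultaneous play:
Firm A's best replies: X→High; Y→Mid; Z→Low.
Firm B's best replies: Low→Y; Mid→Z; High→X.
The unique mutual best reply is (High, X), giving (9, 6).
Firm B's commitment gain: 7 − 6 = 1.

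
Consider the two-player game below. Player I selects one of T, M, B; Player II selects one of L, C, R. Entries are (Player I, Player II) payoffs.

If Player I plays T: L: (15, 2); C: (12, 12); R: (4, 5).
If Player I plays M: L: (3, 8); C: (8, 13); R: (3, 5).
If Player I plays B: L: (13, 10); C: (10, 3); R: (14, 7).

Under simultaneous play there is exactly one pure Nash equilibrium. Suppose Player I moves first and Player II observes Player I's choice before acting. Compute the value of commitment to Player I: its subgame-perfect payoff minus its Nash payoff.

1

Work backward from Player II's decision.
- T → Player II plays C (best of 2, 12, 5); Player I gets 12.
- M → Player II plays C (best of 8, 13, 5); Player I gets 8.
- B → Player II plays L (best of 10, 3, 7); Player I gets 13.
Player I's induced payoffs are 12, 8, 13, so Player I commits to B. Subgame-perfect outcome: (B, L) with payoffs (13, 10).
Under simultaneous play:
Player I's best replies: L→T; C→T; R→B.
Player II's best replies: T→C; M→C; B→L.
The unique mutual best reply is (T, C), giving (12, 12).
Player I's commitment gain: 13 − 12 = 1.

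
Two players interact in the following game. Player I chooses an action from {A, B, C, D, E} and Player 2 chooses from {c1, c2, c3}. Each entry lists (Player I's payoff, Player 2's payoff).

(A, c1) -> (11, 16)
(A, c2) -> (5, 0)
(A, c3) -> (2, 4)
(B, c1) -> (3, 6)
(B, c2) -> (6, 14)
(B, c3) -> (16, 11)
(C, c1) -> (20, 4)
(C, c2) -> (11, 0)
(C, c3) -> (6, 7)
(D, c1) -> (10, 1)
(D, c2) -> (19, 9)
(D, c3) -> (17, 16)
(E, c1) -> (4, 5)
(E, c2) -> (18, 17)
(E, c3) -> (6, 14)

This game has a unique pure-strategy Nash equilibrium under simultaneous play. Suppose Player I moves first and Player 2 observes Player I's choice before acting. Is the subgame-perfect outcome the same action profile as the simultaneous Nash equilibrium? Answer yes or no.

no

Work backward from Player 2's decision.
- A → Player 2 plays c1 (best of 16, 0, 4); Player I gets 11.
- B → Player 2 plays c2 (best of 6, 14, 11); Player I gets 6.
- C → Player 2 plays c3 (best of 4, 0, 7); Player I gets 6.
- D → Player 2 plays c3 (best of 1, 9, 16); Player I gets 17.
- E → Player 2 plays c2 (best of 5, 17, 14); Player I gets 18.
Among 11, 6, 6, 17, 18, the best is 18 at E. Subgame-perfect outcome: (E, c2) with payoffs (18, 17).
Now find the simultaneous Nash equilibrium.
Player I's best replies: c1→C; c2→D; c3→D.
Player 2's best replies: A→c1; B→c2; C→c3; D→c3; E→c2.
The unique mutual best reply is (D, c3), giving (17, 16).
Sequential outcome (E, c2) differs from the Nash profile (D, c3).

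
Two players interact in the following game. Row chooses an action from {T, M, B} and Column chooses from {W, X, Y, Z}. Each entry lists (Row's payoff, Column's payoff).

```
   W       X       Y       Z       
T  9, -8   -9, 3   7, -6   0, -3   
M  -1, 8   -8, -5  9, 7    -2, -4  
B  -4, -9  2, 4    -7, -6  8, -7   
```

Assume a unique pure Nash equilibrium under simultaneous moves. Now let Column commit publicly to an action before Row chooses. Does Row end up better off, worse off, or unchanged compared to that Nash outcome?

Backward induction with Column moving first.
- W: BR = T, leader payoff -8.
- X: BR = B, leader payoff 4.
- Y: BR = M, leader payoff 7.
- Z: BR = B, leader payoff -7.
Among -8, 4, 7, -7, the best is 7 at Y. Subgame-perfect outcome: (M, Y) with payoffs (9, 7).
Now find the simultaneous Nash equilibrium.
Row's best replies: W→T; X→B; Y→M; Z→B.
Column's best replies: T→X; M→W; B→X.
Only (B, X) has each player best-responding; Nash payoffs (2, 4).
Row earns 9 sequentially versus 2 at the Nash outcome: better off.

better off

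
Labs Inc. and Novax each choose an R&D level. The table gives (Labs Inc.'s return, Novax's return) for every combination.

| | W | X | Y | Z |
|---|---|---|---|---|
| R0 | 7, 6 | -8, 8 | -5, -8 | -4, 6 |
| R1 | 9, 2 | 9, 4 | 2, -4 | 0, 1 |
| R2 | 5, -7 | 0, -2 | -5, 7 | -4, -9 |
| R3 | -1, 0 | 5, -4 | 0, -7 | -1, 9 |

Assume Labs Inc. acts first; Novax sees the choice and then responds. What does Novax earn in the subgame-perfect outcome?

Solve by backward induction (Labs Inc. leads).
- R0: BR = X, leader payoff -8.
- R1: BR = X, leader payoff 9.
- R2: BR = Y, leader payoff -5.
- R3: BR = Z, leader payoff -1.
Labs Inc.'s induced payoffs are -8, 9, -5, -1, so Labs Inc. commits to R1. Subgame-perfect outcome: (R1, X) with payoffs (9, 4).

4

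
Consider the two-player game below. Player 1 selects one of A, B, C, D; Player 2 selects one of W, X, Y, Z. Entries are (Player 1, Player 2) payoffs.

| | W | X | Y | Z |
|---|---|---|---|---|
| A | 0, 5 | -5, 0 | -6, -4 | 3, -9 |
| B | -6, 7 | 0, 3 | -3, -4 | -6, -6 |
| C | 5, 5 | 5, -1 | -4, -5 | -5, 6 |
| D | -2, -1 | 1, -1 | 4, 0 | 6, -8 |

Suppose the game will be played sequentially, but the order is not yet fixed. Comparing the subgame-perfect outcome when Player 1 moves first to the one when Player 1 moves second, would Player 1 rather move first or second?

If Player 1 leads: Player 2's best replies are A→W, B→W, C→Z, D→Y; Player 1's induced payoffs 0, -6, -5, 4; outcome (D, Y), payoffs (4, 0).
If Player 2 leads: Player 1's best replies are W→C, X→C, Y→D, Z→D; Player 2's induced payoffs 5, -1, 0, -8; outcome (C, W), payoffs (5, 5).
Player 1 gets 4 moving first and 5 moving second, so Player 1 prefers to move second.

second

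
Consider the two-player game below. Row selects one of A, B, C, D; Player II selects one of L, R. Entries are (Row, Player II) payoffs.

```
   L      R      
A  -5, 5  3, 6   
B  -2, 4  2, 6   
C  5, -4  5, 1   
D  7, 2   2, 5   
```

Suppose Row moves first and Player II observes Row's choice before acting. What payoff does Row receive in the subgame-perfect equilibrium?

5

Work backward from Player II's decision.
- A → Player II plays R (best of 5, 6); Row gets 3.
- B → Player II plays R (best of 4, 6); Row gets 2.
- C → Player II plays R (best of -4, 1); Row gets 5.
- D → Player II plays R (best of 2, 5); Row gets 2.
Row's induced payoffs are 3, 2, 5, 2, so Row commits to C. Subgame-perfect outcome: (C, R) with payoffs (5, 1).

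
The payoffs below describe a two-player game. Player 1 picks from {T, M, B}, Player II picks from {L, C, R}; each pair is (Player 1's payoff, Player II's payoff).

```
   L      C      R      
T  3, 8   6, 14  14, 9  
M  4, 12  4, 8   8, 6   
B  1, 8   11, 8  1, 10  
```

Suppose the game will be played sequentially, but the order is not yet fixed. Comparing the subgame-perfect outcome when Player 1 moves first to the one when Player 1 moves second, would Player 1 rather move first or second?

If Player 1 leads: Player II's best replies are T→C, M→L, B→R; Player 1's induced payoffs 6, 4, 1; outcome (T, C), payoffs (6, 14).
If Player II leads: Player 1's best replies are L→M, C→B, R→T; Player II's induced payoffs 12, 8, 9; outcome (M, L), payoffs (4, 12).
Player 1 gets 6 moving first and 4 moving second, so Player 1 prefers to move first.

first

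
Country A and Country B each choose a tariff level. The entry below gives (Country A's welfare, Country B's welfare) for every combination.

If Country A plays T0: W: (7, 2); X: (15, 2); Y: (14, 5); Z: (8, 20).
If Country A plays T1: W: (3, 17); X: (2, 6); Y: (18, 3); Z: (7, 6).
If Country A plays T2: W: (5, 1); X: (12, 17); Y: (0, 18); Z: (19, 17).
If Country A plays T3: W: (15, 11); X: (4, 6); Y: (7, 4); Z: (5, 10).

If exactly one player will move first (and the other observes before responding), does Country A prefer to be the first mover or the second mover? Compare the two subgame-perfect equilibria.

If Country A leads: Country B's best replies are T0→Z, T1→W, T2→Y, T3→W; Country A's induced payoffs 8, 3, 0, 15; outcome (T3, W), payoffs (15, 11).
If Country B leads: Country A's best replies are W→T3, X→T0, Y→T1, Z→T2; Country B's induced payoffs 11, 2, 3, 17; outcome (T2, Z), payoffs (19, 17).
Country A gets 15 moving first and 19 moving second, so Country A prefers to move second.

second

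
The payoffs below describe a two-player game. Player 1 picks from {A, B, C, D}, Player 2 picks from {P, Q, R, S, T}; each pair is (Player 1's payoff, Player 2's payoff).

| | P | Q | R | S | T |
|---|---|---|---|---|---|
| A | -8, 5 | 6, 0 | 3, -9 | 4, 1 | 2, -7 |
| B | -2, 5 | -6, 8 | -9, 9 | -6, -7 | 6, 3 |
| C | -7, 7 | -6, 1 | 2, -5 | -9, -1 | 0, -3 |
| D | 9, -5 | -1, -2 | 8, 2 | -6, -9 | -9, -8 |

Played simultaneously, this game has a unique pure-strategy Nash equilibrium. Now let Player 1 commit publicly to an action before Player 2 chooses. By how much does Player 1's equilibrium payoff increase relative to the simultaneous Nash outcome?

Work backward from Player 2's decision.
- A → Player 2 plays P (best of 5, 0, -9, 1, -7); Player 1 gets -8.
- B → Player 2 plays R (best of 5, 8, 9, -7, 3); Player 1 gets -9.
- C → Player 2 plays P (best of 7, 1, -5, -1, -3); Player 1 gets -7.
- D → Player 2 plays R (best of -5, -2, 2, -9, -8); Player 1 gets 8.
Maximizing over -8, -9, -7, 8, Player 1 chooses D. Subgame-perfect outcome: (D, R) with payoffs (8, 2).
Now find the simultaneous Nash equilibrium.
Player 1's best replies: P→D; Q→A; R→D; S→A; T→B.
Player 2's best replies: A→P; B→R; C→P; D→R.
Only (D, R) has each player best-responding; Nash payoffs (8, 2).
Player 1's commitment gain: 8 − 8 = 0.

0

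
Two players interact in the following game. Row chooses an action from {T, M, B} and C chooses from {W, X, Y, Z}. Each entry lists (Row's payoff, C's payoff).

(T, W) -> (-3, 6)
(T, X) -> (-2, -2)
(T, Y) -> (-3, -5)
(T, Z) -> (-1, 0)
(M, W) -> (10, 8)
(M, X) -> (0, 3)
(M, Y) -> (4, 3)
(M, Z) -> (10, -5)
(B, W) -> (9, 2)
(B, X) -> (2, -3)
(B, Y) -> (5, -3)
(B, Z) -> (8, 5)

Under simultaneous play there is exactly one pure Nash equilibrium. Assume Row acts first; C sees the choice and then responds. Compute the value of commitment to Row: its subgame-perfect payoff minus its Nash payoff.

0

Work backward from C's decision.
- T: C compares 6, -2, -5, 0 and picks W; Row would get -3.
- M: C compares 8, 3, 3, -5 and picks W; Row would get 10.
- B: C compares 2, -3, -3, 5 and picks Z; Row would get 8.
Among -3, 10, 8, the best is 10 at M. Subgame-perfect outcome: (M, W) with payoffs (10, 8).
For the simultaneous game, intersect best replies.
Row's best replies: W→M; X→B; Y→B; Z→M.
C's best replies: T→W; M→W; B→Z.
Only (M, W) has each player best-responding; Nash payoffs (10, 8).
Row's commitment gain: 10 − 10 = 0.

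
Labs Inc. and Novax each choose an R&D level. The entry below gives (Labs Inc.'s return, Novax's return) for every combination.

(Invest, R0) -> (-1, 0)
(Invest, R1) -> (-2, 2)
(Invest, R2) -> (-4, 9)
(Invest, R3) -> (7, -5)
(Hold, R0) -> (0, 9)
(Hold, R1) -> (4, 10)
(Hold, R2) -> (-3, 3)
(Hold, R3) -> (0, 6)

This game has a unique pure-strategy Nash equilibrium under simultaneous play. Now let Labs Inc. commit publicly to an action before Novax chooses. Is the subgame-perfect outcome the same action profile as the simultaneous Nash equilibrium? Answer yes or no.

yes

Work backward from Novax's decision.
- Invest: BR = R2, leader payoff -4.
- Hold: BR = R1, leader payoff 4.
Among -4, 4, the best is 4 at Hold. Subgame-perfect outcome: (Hold, R1) with payoffs (4, 10).
For the simultaneous game, intersect best replies.
Labs Inc.'s best replies: R0→Hold; R1→Hold; R2→Hold; R3→Invest.
Novax's best replies: Invest→R2; Hold→R1.
Only (Hold, R1) has each player best-responding; Nash payoffs (4, 10).
Sequential outcome (Hold, R1) coincides with the Nash profile (Hold, R1).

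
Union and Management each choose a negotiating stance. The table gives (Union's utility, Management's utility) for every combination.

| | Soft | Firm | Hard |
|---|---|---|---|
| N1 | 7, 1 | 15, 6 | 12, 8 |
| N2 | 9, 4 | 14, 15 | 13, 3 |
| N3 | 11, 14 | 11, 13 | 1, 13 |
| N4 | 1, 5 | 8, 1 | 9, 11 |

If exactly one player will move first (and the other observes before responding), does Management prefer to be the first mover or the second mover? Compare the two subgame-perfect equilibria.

second

If Union leads: Management's best replies are N1→Hard, N2→Firm, N3→Soft, N4→Hard; Union's induced payoffs 12, 14, 11, 9; outcome (N2, Firm), payoffs (14, 15).
If Management leads: Union's best replies are Soft→N3, Firm→N1, Hard→N2; Management's induced payoffs 14, 6, 3; outcome (N3, Soft), payoffs (11, 14).
Management gets 14 moving first and 15 moving second, so Management prefers to move second.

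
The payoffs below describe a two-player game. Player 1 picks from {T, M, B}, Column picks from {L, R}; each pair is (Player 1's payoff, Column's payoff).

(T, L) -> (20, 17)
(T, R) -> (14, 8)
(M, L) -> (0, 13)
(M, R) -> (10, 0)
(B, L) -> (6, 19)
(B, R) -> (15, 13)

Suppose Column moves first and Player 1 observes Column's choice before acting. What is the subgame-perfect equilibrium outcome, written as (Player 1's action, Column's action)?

Work backward from Player 1's decision.
- L → Player 1 plays T (best of 20, 0, 6); Column gets 17.
- R → Player 1 plays B (best of 14, 10, 15); Column gets 13.
Among 17, 13, the best is 17 at L. Subgame-perfect outcome: (T, L) with payoffs (20, 17).

(T, L)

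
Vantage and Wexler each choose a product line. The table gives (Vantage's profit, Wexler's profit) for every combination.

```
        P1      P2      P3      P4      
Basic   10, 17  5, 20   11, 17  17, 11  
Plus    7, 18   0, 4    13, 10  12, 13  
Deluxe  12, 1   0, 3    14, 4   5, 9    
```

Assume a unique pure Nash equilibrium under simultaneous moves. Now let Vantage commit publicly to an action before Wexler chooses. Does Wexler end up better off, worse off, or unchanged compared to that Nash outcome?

Work backward from Wexler's decision.
- Basic: Wexler compares 17, 20, 17, 11 and picks P2; Vantage would get 5.
- Plus: Wexler compares 18, 4, 10, 13 and picks P1; Vantage would get 7.
- Deluxe: Wexler compares 1, 3, 4, 9 and picks P4; Vantage would get 5.
Maximizing over 5, 7, 5, Vantage chooses Plus. Subgame-perfect outcome: (Plus, P1) with payoffs (7, 18).
Under simultaneous play:
Vantage's best replies: P1→Deluxe; P2→Basic; P3→Deluxe; P4→Basic.
Wexler's best replies: Basic→P2; Plus→P1; Deluxe→P4.
Only (Basic, P2) has each player best-responding; Nash payoffs (5, 20).
Wexler earns 18 sequentially versus 20 at the Nash outcome: worse off.

worse off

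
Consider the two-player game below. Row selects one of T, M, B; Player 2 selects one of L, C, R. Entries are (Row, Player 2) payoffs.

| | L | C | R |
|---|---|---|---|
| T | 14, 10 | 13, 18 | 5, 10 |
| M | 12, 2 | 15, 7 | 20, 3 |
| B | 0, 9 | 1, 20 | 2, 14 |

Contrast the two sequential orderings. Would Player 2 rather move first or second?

first

If Row leads: Player 2's best replies are T→C, M→C, B→C; Row's induced payoffs 13, 15, 1; outcome (M, C), payoffs (15, 7).
If Player 2 leads: Row's best replies are L→T, C→M, R→M; Player 2's induced payoffs 10, 7, 3; outcome (T, L), payoffs (14, 10).
Player 2 gets 10 moving first and 7 moving second, so Player 2 prefers to move first.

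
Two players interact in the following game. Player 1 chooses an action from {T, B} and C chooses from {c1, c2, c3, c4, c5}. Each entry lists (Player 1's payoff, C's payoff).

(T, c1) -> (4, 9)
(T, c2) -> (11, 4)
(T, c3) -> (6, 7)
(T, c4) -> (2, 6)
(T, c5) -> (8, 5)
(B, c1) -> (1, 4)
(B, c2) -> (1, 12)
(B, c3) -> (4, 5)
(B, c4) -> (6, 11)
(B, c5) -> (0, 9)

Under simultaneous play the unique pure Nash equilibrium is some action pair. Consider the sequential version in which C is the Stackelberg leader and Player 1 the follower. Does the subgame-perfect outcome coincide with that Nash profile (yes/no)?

no

Player 1 best-responds to each possible C move:
- c1: Player 1 compares 4, 1 and picks T; C would get 9.
- c2: Player 1 compares 11, 1 and picks T; C would get 4.
- c3: Player 1 compares 6, 4 and picks T; C would get 7.
- c4: Player 1 compares 2, 6 and picks B; C would get 11.
- c5: Player 1 compares 8, 0 and picks T; C would get 5.
Maximizing over 9, 4, 7, 11, 5, C chooses c4. Subgame-perfect outcome: (B, c4) with payoffs (6, 11).
Under simultaneous play:
Player 1's best replies: c1→T; c2→T; c3→T; c4→B; c5→T.
C's best replies: T→c1; B→c2.
Only (T, c1) has each player best-responding; Nash payoffs (4, 9).
Sequential outcome (B, c4) differs from the Nash profile (T, c1).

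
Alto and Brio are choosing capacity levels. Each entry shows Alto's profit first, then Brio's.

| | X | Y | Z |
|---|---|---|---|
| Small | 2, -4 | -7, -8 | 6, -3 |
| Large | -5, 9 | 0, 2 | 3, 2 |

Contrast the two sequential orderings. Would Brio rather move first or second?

If Alto leads: Brio's best replies are Small→Z, Large→X; Alto's induced payoffs 6, -5; outcome (Small, Z), payoffs (6, -3).
If Brio leads: Alto's best replies are X→Small, Y→Large, Z→Small; Brio's induced payoffs -4, 2, -3; outcome (Large, Y), payoffs (0, 2).
Brio gets 2 moving first and -3 moving second, so Brio prefers to move first.

first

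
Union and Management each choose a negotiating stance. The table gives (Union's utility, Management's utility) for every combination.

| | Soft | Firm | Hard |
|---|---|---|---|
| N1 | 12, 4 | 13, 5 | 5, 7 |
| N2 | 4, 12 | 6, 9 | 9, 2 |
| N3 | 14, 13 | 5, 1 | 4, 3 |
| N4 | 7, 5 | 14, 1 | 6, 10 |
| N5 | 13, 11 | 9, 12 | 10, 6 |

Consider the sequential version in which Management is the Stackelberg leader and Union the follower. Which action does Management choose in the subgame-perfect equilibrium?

Solve by backward induction (Management leads).
- Soft → Union plays N3 (best of 12, 4, 14, 7, 13); Management gets 13.
- Firm → Union plays N4 (best of 13, 6, 5, 14, 9); Management gets 1.
- Hard → Union plays N5 (best of 5, 9, 4, 6, 10); Management gets 6.
Management's induced payoffs are 13, 1, 6, so Management commits to Soft. Subgame-perfect outcome: (N3, Soft) with payoffs (14, 13).

Soft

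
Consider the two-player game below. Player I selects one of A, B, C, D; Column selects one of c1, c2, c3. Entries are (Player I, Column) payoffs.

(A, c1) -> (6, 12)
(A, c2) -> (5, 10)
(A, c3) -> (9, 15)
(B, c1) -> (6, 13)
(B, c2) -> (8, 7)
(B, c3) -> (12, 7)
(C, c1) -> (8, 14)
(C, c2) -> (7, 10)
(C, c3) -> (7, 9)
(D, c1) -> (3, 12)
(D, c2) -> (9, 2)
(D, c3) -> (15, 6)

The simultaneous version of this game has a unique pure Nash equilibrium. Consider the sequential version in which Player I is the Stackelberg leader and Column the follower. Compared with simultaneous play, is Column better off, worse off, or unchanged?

better off

Work backward from Column's decision.
- A → Column plays c3 (best of 12, 10, 15); Player I gets 9.
- B → Column plays c1 (best of 13, 7, 7); Player I gets 6.
- C → Column plays c1 (best of 14, 10, 9); Player I gets 8.
- D → Column plays c1 (best of 12, 2, 6); Player I gets 3.
Maximizing over 9, 6, 8, 3, Player I chooses A. Subgame-perfect outcome: (A, c3) with payoffs (9, 15).
Under simultaneous play:
Player I's best replies: c1→C; c2→D; c3→D.
Column's best replies: A→c3; B→c1; C→c1; D→c1.
Only (C, c1) has each player best-responding; Nash payoffs (8, 14).
Column earns 15 sequentially versus 14 at the Nash outcome: better off.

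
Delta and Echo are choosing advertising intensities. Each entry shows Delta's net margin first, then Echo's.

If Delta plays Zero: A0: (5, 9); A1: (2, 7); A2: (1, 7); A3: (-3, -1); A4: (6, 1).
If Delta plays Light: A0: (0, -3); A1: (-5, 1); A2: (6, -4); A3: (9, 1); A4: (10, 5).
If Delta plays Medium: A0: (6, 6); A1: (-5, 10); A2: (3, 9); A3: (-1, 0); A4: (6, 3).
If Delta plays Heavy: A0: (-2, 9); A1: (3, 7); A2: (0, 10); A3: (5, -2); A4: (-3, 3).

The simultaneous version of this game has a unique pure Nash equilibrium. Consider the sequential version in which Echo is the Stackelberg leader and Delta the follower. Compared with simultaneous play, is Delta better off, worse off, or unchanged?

worse off

Backward induction with Echo moving first.
- A0 → Delta plays Medium (best of 5, 0, 6, -2); Echo gets 6.
- A1 → Delta plays Heavy (best of 2, -5, -5, 3); Echo gets 7.
- A2 → Delta plays Light (best of 1, 6, 3, 0); Echo gets -4.
- A3 → Delta plays Light (best of -3, 9, -1, 5); Echo gets 1.
- A4 → Delta plays Light (best of 6, 10, 6, -3); Echo gets 5.
Maximizing over 6, 7, -4, 1, 5, Echo chooses A1. Subgame-perfect outcome: (Heavy, A1) with payoffs (3, 7).
For the simultaneous game, intersect best replies.
Delta's best replies: A0→Medium; A1→Heavy; A2→Light; A3→Light; A4→Light.
Echo's best replies: Zero→A0; Light→A4; Medium→A1; Heavy→A2.
Only (Light, A4) has each player best-responding; Nash payoffs (10, 5).
Delta earns 3 sequentially versus 10 at the Nash outcome: worse off.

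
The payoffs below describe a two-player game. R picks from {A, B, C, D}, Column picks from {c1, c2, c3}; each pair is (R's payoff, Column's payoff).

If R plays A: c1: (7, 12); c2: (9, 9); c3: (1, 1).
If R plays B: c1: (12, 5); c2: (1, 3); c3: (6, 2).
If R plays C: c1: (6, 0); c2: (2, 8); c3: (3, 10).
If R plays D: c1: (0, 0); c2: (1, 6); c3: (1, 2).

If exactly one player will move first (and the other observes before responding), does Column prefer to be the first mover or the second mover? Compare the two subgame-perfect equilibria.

If R leads: Column's best replies are A→c1, B→c1, C→c3, D→c2; R's induced payoffs 7, 12, 3, 1; outcome (B, c1), payoffs (12, 5).
If Column leads: R's best replies are c1→B, c2→A, c3→B; Column's induced payoffs 5, 9, 2; outcome (A, c2), payoffs (9, 9).
Column gets 9 moving first and 5 moving second, so Column prefers to move first.

first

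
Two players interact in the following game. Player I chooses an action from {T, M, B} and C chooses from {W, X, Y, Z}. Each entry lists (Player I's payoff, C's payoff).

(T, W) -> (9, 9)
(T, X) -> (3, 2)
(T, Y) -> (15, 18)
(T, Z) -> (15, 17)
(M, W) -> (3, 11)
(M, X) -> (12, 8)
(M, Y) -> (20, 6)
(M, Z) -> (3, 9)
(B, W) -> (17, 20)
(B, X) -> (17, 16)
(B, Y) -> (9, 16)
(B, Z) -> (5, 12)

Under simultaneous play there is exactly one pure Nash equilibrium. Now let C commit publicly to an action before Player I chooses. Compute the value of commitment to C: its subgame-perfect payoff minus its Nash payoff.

Solve by backward induction (C leads).
- W: BR = B, leader payoff 20.
- X: BR = B, leader payoff 16.
- Y: BR = M, leader payoff 6.
- Z: BR = T, leader payoff 17.
C's induced payoffs are 20, 16, 6, 17, so C commits to W. Subgame-perfect outcome: (B, W) with payoffs (17, 20).
For the simultaneous game, intersect best replies.
Player I's best replies: W→B; X→B; Y→M; Z→T.
C's best replies: T→Y; M→W; B→W.
Only (B, W) has each player best-responding; Nash payoffs (17, 20).
C's commitment gain: 20 − 20 = 0.

0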